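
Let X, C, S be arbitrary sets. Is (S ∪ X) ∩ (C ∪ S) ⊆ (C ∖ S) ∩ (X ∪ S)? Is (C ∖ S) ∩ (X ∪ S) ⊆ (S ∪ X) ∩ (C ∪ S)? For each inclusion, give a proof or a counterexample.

Only the reverse inclusion holds.

(⊆) This inclusion fails. Take X = ∅, C = ∅, S = {1}; then 1 ∈ (S ∪ X) ∩ (C ∪ S) but 1 ∉ (C ∖ S) ∩ (X ∪ S).

(⊇) Let x ∈ (C ∖ S) ∩ (X ∪ S). Then x ∈ X ∩ C and x ∉ S, from which x ∈ (S ∪ X) ∩ (C ∪ S).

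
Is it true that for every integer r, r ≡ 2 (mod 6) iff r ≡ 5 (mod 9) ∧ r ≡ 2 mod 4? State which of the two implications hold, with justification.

Not equivalent: only (⇐) holds.

Forward direction. This fails: r = 32 gives 32 ≡ 2 (mod 6) but 32 ≡ 0 (mod 4), so the conjunction on the right does not hold.

Converse. If r ≡ 5 (mod 9) and r ≡ 2 (mod 4), then by the Chinese remainder theorem r ≡ 14 (mod 36). Since 14 ≡ 2 (mod 6) and 6 ∣ 36, we get r ≡ 2 (mod 6).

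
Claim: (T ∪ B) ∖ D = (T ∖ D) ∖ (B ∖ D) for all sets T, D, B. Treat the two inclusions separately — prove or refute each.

Only the reverse inclusion holds.

Reverse inclusion. Let x ∈ (T ∖ D) ∖ (B ∖ D). Then x ∈ T and x ∉ D, B, from which x ∈ (T ∪ B) ∖ D.

Forward inclusion. This inclusion fails. Take T = ∅, D = ∅, B = {1}; then 1 ∈ (T ∪ B) ∖ D but 1 ∉ (T ∖ D) ∖ (B ∖ D).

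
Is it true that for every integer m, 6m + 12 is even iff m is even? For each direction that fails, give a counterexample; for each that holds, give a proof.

Not equivalent: only (⇐) holds.

(⟹) This fails: take m = 7. Then 6m + 12 = 54, which is even, yet m = 7 is odd, not even.

(⟸) Suppose m is even. Since 6 is even, 6m is even for every m, so 6m + 12 has the same parity as 12, which is even. Hence 6m + 12 is even.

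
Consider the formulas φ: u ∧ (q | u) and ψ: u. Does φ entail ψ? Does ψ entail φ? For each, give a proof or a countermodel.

(⇒) Assume the antecedent. If q is true, the antecedent forces (q = T, u = T), and u holds there. If q is false, the antecedent forces (q = F, u = T), and u holds there. Either way u holds.

(⇐) Assume the antecedent. If q is true, the antecedent forces (q = T, u = T), and u ∧ (q | u) holds there. If q is false, the antecedent forces (q = F, u = T), and u ∧ (q | u) holds there. Either way u ∧ (q | u) holds.

Both directions hold; the statement is true.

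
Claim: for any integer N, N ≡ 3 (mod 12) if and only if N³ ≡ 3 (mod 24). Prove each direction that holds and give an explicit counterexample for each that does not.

Only the converse holds.

(→) This fails: take N = 15. Then 15 ≡ 3 (mod 12), but 15³ = 3375 ≡ 15 (mod 24), not 3.

(←) Conversely, the residues r modulo 24 with r³ ≡ 3 (mod 24) are exactly {3}, and each is ≡ 3 (mod 12).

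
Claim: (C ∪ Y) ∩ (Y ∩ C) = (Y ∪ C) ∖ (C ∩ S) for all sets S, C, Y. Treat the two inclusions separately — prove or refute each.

Forward inclusion. This inclusion fails. Take S = {1}, C = {1}, Y = {1}; then 1 ∈ (C ∪ Y) ∩ (Y ∩ C) but 1 ∉ (Y ∪ C) ∖ (C ∩ S).

Reverse inclusion. This inclusion fails. Take S = ∅, C = {1}, Y = ∅; then 1 ∈ (Y ∪ C) ∖ (C ∩ S) but 1 ∉ (C ∪ Y) ∩ (Y ∩ C).

Both inclusions fail.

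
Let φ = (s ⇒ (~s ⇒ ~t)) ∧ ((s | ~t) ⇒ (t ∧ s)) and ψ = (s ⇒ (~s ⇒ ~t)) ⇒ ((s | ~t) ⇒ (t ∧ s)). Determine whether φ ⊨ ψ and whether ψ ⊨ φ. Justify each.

Both directions hold; the statement is true.

(⇒) Assume the antecedent. If s is true, the antecedent forces (s = T, t = T), and the consequent holds there. If s is false, the antecedent forces (s = F, t = T), and the consequent holds there. Either way the consequent holds.

(⇐) Assume the antecedent. If s is true, the antecedent forces (s = T, t = T), and the consequent holds there. If s is false, the antecedent forces (s = F, t = T), and the consequent holds there. Either way the consequent holds.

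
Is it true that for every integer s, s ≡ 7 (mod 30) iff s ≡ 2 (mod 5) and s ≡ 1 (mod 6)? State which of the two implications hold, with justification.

Both directions hold.

(→) Suppose s ≡ 7 (mod 30); write s = 30j + 7. Since 5 ∣ 30, reducing mod 5 gives s ≡ 7 ≡ 2 (mod 5); since 6 ∣ 30, reducing mod 6 gives s ≡ 7 ≡ 1 (mod 6).

(←) Conversely, if s ≡ 2 (mod 5) and s ≡ 1 (mod 6), then by the Chinese remainder theorem s ≡ 7 (mod 30). This is exactly s ≡ 7 (mod 30).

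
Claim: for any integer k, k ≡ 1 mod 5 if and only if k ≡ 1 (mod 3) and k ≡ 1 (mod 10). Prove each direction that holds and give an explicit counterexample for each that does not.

(⟹) This fails: k = 6 gives 6 ≡ 1 (mod 5) but 6 ≡ 0 (mod 3), so the conjunction on the right does not hold.

(⟸) Conversely, if k ≡ 1 (mod 3) and k ≡ 1 (mod 10), then by the Chinese remainder theorem k ≡ 1 (mod 30). Since 1 ≡ 1 (mod 5) and 5 ∣ 30, we get k ≡ 1 (mod 5).

(⇒) fails; (⇐) holds.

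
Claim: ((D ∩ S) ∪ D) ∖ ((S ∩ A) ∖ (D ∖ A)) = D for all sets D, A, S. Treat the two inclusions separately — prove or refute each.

Only the forward inclusion holds.

(⊆) Let x ∈ ((D ∩ S) ∪ D) ∖ ((S ∩ A) ∖ (D ∖ A)). Then either x ∈ D and x ∉ A, S; or x ∈ D ∩ A and x ∉ S; or x ∈ D ∩ S and x ∉ A. In each case x ∈ D, so ((D ∩ S) ∪ D) ∖ ((S ∩ A) ∖ (D ∖ A)) ⊆ D.

(⊇) This inclusion fails. Take D = {1}, A = {1}, S = {1}; then 1 ∈ D but 1 ∉ ((D ∩ S) ∪ D) ∖ ((S ∩ A) ∖ (D ∖ A)).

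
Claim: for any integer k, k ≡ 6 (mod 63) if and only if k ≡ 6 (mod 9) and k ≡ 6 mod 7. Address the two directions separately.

(⟹) Suppose k ≡ 6 (mod 63); write k = 63j + 6. Since 9 ∣ 63, reducing mod 9 gives k ≡ 6 (mod 9); since 7 ∣ 63, reducing mod 7 gives k ≡ 6 (mod 7).

(⟸) Conversely, if k ≡ 6 (mod 9) and k ≡ 6 (mod 7), then by the Chinese remainder theorem k ≡ 6 (mod 63). This is exactly k ≡ 6 (mod 63).

Both directions hold.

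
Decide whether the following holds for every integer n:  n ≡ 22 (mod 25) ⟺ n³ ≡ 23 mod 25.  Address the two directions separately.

(⇐) Suppose n³ ≡ 23 (mod 25). The only residue r in {0, …, 24} with r³ ≡ 23 (mod 25) is r = 22, so n ≡ 22 (mod 25).

(⇒) Suppose n ≡ 22 (mod 25). Write n = 25j + 22. Then (25j + 22)³ = 15625j³ + 41250j² + 36300j + 10648 = 25(625j³ + 1650j² + 1452j + 425) + 23, so n³ ≡ 23 (mod 25).

Both directions hold; the statement is true.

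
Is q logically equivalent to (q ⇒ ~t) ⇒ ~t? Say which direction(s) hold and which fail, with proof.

Only the forward implication holds.

(→) Assume the antecedent. If t is true, the antecedent forces (t = T, q = T), and (q ⇒ ~t) ⇒ ~t holds there. If t is false, (q ⇒ ~t) ⇒ ~t reduces to true regardless of the other variables. Either way (q ⇒ ~t) ⇒ ~t holds.

(←) This fails. Under t = F, q = F, the left side is false but the right side is true.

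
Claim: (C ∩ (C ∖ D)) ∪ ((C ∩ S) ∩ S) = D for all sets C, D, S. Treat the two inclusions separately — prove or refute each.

Forward inclusion. This inclusion fails. Take C = {1}, D = ∅, S = ∅; then 1 ∈ (C ∩ (C ∖ D)) ∪ ((C ∩ S) ∩ S) but 1 ∉ D.

Reverse inclusion. This inclusion fails. Take C = ∅, D = {1}, S = ∅; then 1 ∈ D but 1 ∉ (C ∩ (C ∖ D)) ∪ ((C ∩ S) ∩ S).

Both inclusions fail.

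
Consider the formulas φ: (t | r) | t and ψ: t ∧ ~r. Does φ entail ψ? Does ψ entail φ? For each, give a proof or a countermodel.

Forward direction. This fails. Under t = F, r = T, the left side is true but the right side is false.

Converse. Assume the antecedent. If t is true, (t | r) | t reduces to true regardless of the other variables. If t is false, the antecedent cannot hold. Either way (t | r) | t holds.

(⇒) fails; (⇐) holds.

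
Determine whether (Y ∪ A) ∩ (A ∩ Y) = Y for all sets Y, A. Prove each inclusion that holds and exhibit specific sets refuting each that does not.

Only the forward inclusion holds.

(⊆) Let x ∈ (Y ∪ A) ∩ (A ∩ Y). Then x ∈ Y ∩ A, from which x ∈ Y.

(⊇) This inclusion fails. Take Y = {1}, A = ∅; then 1 ∈ Y but 1 ∉ (Y ∪ A) ∩ (A ∩ Y).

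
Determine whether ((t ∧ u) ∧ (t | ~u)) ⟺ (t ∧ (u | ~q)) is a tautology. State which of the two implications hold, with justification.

Converse. This fails. Under t = T, u = F, q = F, the left side is false but the right side is true.

Forward direction. Assume the antecedent. If t is true, the antecedent forces (t = T, u = T, q = F) or (t = T, u = T, q = T), and t ∧ (u | ~q) holds there. If t is false, the antecedent cannot hold. Either way t ∧ (u | ~q) holds.

The forward direction holds; the converse fails.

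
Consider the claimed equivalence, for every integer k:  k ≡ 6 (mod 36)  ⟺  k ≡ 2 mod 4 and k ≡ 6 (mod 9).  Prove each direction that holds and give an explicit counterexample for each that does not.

[⇐] If k ≡ 2 (mod 4) and k ≡ 6 (mod 9), then by the Chinese remainder theorem k ≡ 6 (mod 36). This is exactly k ≡ 6 (mod 36).

[⇒] Suppose k ≡ 6 (mod 36); write k = 36j + 6. Since 4 ∣ 36, reducing mod 4 gives k ≡ 6 ≡ 2 (mod 4); since 9 ∣ 36, reducing mod 9 gives k ≡ 6 (mod 9).

Both implications hold.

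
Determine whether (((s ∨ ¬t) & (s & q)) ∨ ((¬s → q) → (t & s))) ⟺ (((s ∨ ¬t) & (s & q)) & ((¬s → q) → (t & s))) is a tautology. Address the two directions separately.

(⟹) This fails. Under q = F, t = F, s = F, the left side is true but the right side is false.

(⟸) Assume the antecedent. If q is true, the antecedent forces (q = T, t = T, s = T), and the consequent holds there. If q is false, the antecedent cannot hold. Either way the consequent holds.

(⇒) fails; (⇐) holds.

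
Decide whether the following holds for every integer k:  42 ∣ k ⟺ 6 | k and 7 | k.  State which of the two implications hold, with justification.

Forward direction. If 42 ∣ k, write k = 42q. Since 42 = 7·6, k = 6·(7q), so 6 ∣ k; and since 42 = 6·7, k = 7·(6q), so 7 ∣ k.

Converse. Suppose 6 ∣ k and 7 ∣ k. Any common multiple of 6 and 7 is a multiple of their lcm; here gcd(6, 7) = 1, so lcm(6, 7) = 6·7 = 42, so 42 ∣ k.

The biconditional holds.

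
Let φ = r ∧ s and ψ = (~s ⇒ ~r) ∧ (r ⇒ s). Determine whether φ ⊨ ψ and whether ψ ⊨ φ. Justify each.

Not equivalent: only (⇒) holds.

Forward direction. Assume the antecedent. If s is true, (~s ⇒ ~r) ∧ (r ⇒ s) reduces to true regardless of the other variables. If s is false, the antecedent cannot hold. Either way (~s ⇒ ~r) ∧ (r ⇒ s) holds.

Converse. This fails. Under s = F, r = F, the left side is false but the right side is true.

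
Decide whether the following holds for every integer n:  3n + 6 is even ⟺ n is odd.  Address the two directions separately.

(⇒) This fails: n = 2 gives 3n + 6 = 12, which is even, but 2 is even, not odd.

(⇐) This also fails: n = 3 is odd, but 3n + 6 = 15 is odd, not even.

Both directions fail.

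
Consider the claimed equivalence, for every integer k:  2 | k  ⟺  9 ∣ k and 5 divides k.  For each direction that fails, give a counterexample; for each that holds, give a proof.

(⇒) This fails: take k = 2. Certainly 2 ∣ 2, but 9 ∤ 2.

(⇐) This fails: take k = 45. Both 9 ∣ 45 and 5 ∣ 45, yet 45 is not a multiple of 2 (since 45 = 22·2 + 1), so 2 ∤ 45.

Neither implication holds.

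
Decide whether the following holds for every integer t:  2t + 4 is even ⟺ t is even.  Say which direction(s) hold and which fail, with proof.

The forward direction fails; the converse holds.

(⇒) This fails: take t = 7. Then 2t + 4 = 18, which is even, yet t = 7 is odd, not even.

(⇐) Suppose t is even. Since 2 is even, 2t is even for every t, so 2t + 4 has the same parity as 4, which is even. Hence 2t + 4 is even.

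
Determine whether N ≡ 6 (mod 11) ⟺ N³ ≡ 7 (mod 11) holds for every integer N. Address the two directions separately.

(⟹) Suppose N ≡ 6 (mod 11). Write N = 11j + 6. Then (11j + 6)³ = 1331j³ + 2178j² + 1188j + 216 = 11(121j³ + 198j² + 108j + 19) + 7, so N³ ≡ 7 (mod 11).

(⟸) For the converse, argue contrapositively. If N ≢ 6 (mod 11), then N is congruent to one of 0, 1, 2, 3, 4, 5, 7, 8, 9, 10 modulo 11, and these give N³ ≡ 0, 1, 8, 5, 9, 4, 2, 6, 3, 10 respectively — never 7.

Equivalent; both directions hold.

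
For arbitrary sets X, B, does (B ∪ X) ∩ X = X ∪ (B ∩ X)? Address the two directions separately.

Reverse inclusion. Let x ∈ X ∪ (B ∩ X). Then either x ∈ X and x ∉ B; or x ∈ X ∩ B. In each case x ∈ (B ∪ X) ∩ X, so X ∪ (B ∩ X) ⊆ (B ∪ X) ∩ X.

Forward inclusion. Let x ∈ (B ∪ X) ∩ X. Then either x ∈ X and x ∉ B; or x ∈ X ∩ B. In each case x ∈ X ∪ (B ∩ X), so (B ∪ X) ∩ X ⊆ X ∪ (B ∩ X).

Both inclusions hold.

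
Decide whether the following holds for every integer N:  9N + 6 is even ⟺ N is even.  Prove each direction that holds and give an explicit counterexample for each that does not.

Both implications hold.

(⟹) Suppose 9N + 6 is even. Since 9 is odd, 9N and N have the same parity, so 9N + 6 ≡ N + 6 (mod 2). As 6 is even, 9N + 6 is even exactly when N is even. Thus N is even.

(⟸) Conversely, suppose N is even; write N = 2j. Then 9N + 6 = 9·(2j) + 6 = 2·9j + 6, which is even.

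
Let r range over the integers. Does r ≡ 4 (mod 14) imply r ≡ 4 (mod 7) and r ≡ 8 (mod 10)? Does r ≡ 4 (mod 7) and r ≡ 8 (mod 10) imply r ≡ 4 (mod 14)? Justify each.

The forward direction fails; the converse holds.

(⇒) This fails: r = 32 gives 32 ≡ 4 (mod 14) but 32 ≡ 2 (mod 10), so the conjunction on the right does not hold.

(⇐) Conversely, if r ≡ 4 (mod 7) and r ≡ 8 (mod 10), then by the Chinese remainder theorem r ≡ 18 (mod 70). Since 18 ≡ 4 (mod 14) and 14 ∣ 70, we get r ≡ 4 (mod 14).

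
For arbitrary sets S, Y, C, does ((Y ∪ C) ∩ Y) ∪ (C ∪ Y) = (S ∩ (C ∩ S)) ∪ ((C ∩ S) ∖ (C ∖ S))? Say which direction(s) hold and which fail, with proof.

The sets are not equal: only the reverse inclusion holds.

(⟸) Let x ∈ (S ∩ (C ∩ S)) ∪ ((C ∩ S) ∖ (C ∖ S)). Then either x ∈ S ∩ C and x ∉ Y; or x ∈ S ∩ Y ∩ C. In each case x ∈ ((Y ∪ C) ∩ Y) ∪ (C ∪ Y), so (S ∩ (C ∩ S)) ∪ ((C ∩ S) ∖ (C ∖ S)) ⊆ ((Y ∪ C) ∩ Y) ∪ (C ∪ Y).

(⟹) This inclusion fails. Take S = ∅, Y = {1}, C = ∅; then 1 ∈ ((Y ∪ C) ∩ Y) ∪ (C ∪ Y) but 1 ∉ (S ∩ (C ∩ S)) ∪ ((C ∩ S) ∖ (C ∖ S)).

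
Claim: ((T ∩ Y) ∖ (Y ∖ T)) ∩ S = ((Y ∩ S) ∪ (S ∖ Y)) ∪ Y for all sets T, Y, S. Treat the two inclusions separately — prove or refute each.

The sets are not equal: only the forward inclusion holds.

(⊇) This inclusion fails. Take T = ∅, Y = {1}, S = ∅; then 1 ∈ ((Y ∩ S) ∪ (S ∖ Y)) ∪ Y but 1 ∉ ((T ∩ Y) ∖ (Y ∖ T)) ∩ S.

(⊆) Let x ∈ ((T ∩ Y) ∖ (Y ∖ T)) ∩ S. Then x ∈ T ∩ Y ∩ S, from which x ∈ ((Y ∩ S) ∪ (S ∖ Y)) ∪ Y.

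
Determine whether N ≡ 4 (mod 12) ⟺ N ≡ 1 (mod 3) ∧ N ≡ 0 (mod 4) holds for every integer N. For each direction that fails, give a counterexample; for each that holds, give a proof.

Both directions hold; the statement is true.

(⇒) Suppose N ≡ 4 (mod 12); write N = 12j + 4. Since 3 ∣ 12, reducing mod 3 gives N ≡ 4 ≡ 1 (mod 3); since 4 ∣ 12, reducing mod 4 gives N ≡ 4 ≡ 0 (mod 4).

(⇐) Conversely, if N ≡ 1 (mod 3) and N ≡ 0 (mod 4), then by the Chinese remainder theorem N ≡ 4 (mod 12). This is exactly N ≡ 4 (mod 12).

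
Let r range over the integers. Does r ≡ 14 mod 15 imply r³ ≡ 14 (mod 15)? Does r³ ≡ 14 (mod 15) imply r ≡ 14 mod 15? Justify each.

Both directions hold.

[⇒] Suppose r ≡ 14 mod 15. Write r = 15j + 14. Then (15j + 14)³ = 3375j³ + 9450j² + 8820j + 2744 = 15(225j³ + 630j² + 588j + 182) + 14, so r³ ≡ 14 (mod 15).

[⇐] Conversely, suppose r³ ≡ 14 (mod 15). The only residue r in {0, …, 14} with r³ ≡ 14 (mod 15) is r = 14, so r ≡ 14 (mod 15).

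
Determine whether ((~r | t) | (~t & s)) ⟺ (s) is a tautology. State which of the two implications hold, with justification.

The forward direction fails; the converse holds.

(⟹) This fails. Under r = F, t = F, s = F, the left side is true but the right side is false.

(⟸) Assume the antecedent. If r is true, the antecedent forces (r = T, t = F, s = T) or (r = T, t = T, s = T), and (~r | t) | (~t & s) holds there. If r is false, (~r | t) | (~t & s) reduces to true regardless of the other variables. Either way (~r | t) | (~t & s) holds.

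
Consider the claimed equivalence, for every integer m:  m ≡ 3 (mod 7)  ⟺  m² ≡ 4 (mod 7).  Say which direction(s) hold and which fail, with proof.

Forward direction. This fails: take m = 3. Then 3 ≡ 3 (mod 7), but 3² = 9 ≡ 2 (mod 7), not 4.

Converse. This fails: take m = 2. Then 2² = 4 ≡ 4 (mod 7), yet 2 ≡ 2 (mod 7), not 3.

Both directions fail.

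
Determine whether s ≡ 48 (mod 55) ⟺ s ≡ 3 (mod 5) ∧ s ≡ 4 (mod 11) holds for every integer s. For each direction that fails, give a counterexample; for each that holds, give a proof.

The biconditional holds.

(⟸) If s ≡ 3 (mod 5) and s ≡ 4 (mod 11), then by the Chinese remainder theorem s ≡ 48 (mod 55). This is exactly s ≡ 48 (mod 55).

(⟹) Suppose s ≡ 48 (mod 55); write s = 55j + 48. Since 5 ∣ 55, reducing mod 5 gives s ≡ 48 ≡ 3 (mod 5); since 11 ∣ 55, reducing mod 11 gives s ≡ 48 ≡ 4 (mod 11).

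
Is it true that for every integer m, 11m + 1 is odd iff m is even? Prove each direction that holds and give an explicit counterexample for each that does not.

(→) Suppose 11m + 1 is odd. Since 11 is odd, 11m and m have the same parity, so 11m + 1 ≡ m + 1 (mod 2). As 1 is odd, 11m + 1 is odd exactly when m is even. Thus m is even.

(←) Conversely, suppose m is even; write m = 2j. Then 11m + 1 = 11·(2j) + 1 = 2·11j + 1, which is odd.

The biconditional holds.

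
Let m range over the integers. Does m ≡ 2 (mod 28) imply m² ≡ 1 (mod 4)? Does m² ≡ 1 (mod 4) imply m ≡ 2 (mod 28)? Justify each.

Both directions fail.

Forward direction. This fails: take m = 2. Then 2 ≡ 2 (mod 28), but 2² = 4 ≡ 0 (mod 4), not 1.

Converse. This fails: take m = 1. Then 1² = 1 ≡ 1 (mod 4), yet 1 ≡ 1 (mod 28), not 2.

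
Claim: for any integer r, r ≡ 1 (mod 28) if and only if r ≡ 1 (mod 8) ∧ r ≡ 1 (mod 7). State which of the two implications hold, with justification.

(→) This fails: r = 29 gives 29 ≡ 1 (mod 28) but 29 ≡ 5 (mod 8), so the conjunction on the right does not hold.

(←) Conversely, if r ≡ 1 (mod 8) and r ≡ 1 (mod 7), then by the Chinese remainder theorem r ≡ 1 (mod 56). Since 1 ≡ 1 (mod 28) and 28 ∣ 56, we get r ≡ 1 (mod 28).

Only the converse holds.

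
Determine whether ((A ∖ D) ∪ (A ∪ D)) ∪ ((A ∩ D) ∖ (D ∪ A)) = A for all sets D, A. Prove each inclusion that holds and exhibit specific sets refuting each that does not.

(⟹) This inclusion fails. Take D = {1}, A = ∅; then 1 ∈ ((A ∖ D) ∪ (A ∪ D)) ∪ ((A ∩ D) ∖ (D ∪ A)) but 1 ∉ A.

(⟸) Let x ∈ A. Then either x ∈ A and x ∉ D; or x ∈ D ∩ A. In each case x ∈ ((A ∖ D) ∪ (A ∪ D)) ∪ ((A ∩ D) ∖ (D ∪ A)), so A ⊆ ((A ∖ D) ∪ (A ∪ D)) ∪ ((A ∩ D) ∖ (D ∪ A)).

(⊆) fails; (⊇) holds.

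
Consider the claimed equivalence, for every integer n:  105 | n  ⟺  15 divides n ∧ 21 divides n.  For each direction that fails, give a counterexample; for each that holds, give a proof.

[⇒] If 105 ∣ n, write n = 105q. Since 105 = 7·15, n = 15·(7q), so 15 ∣ n; and since 105 = 5·21, n = 21·(5q), so 21 ∣ n.

[⇐] Suppose 15 ∣ n and 21 ∣ n. Any common multiple of 15 and 21 is a multiple of their lcm; here lcm(15, 21) = 15·21/gcd(15, 21) = 315/3 = 105, so 105 ∣ n.

Both directions hold; the statement is true.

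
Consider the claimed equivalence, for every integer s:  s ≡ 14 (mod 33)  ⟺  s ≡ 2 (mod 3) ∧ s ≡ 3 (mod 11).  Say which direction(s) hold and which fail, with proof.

The biconditional holds.

(⇐) If s ≡ 2 (mod 3) and s ≡ 3 (mod 11), then by the Chinese remainder theorem s ≡ 14 (mod 33). This is exactly s ≡ 14 (mod 33).

(⇒) Suppose s ≡ 14 (mod 33); write s = 33j + 14. Since 3 ∣ 33, reducing mod 3 gives s ≡ 14 ≡ 2 (mod 3); since 11 ∣ 33, reducing mod 11 gives s ≡ 14 ≡ 3 (mod 11).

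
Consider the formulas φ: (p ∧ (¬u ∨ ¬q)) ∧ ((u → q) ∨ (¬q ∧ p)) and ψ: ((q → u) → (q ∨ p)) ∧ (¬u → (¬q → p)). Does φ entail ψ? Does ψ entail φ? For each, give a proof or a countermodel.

[⇐] This fails. Under u = F, q = T, p = F, the left side is false but the right side is true.

[⇒] Assume the antecedent. If u is true, the antecedent forces (u = T, q = F, p = T), and the consequent holds there. If u is false, the antecedent forces (u = F, q = F, p = T) or (u = F, q = T, p = T), and the consequent holds there. Either way the consequent holds.

Only the forward implication holds.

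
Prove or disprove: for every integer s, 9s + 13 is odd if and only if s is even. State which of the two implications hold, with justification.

The biconditional holds.

[⇒] Suppose 9s + 13 is odd. Since 9 is odd, 9s and s have the same parity, so 9s + 13 ≡ s + 13 (mod 2). As 13 is odd, 9s + 13 is odd exactly when s is even. Thus s is even.

[⇐] Conversely, suppose s is even; write s = 2j. Then 9s + 13 = 9·(2j) + 13 = 2·9j + 13, which is odd.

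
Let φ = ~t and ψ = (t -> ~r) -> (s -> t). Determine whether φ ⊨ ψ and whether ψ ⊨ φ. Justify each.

Forward direction. This fails. Under s = T, r = F, t = F, the left side is true but the right side is false.

Converse. This fails. Under s = F, r = F, t = T, the left side is false but the right side is true.

Neither direction holds.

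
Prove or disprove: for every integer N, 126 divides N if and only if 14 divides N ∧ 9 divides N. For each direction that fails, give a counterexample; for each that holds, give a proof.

Both implications hold.

(←) Suppose 14 ∣ N and 9 ∣ N. Any common multiple of 14 and 9 is a multiple of their lcm; here gcd(14, 9) = 1, so lcm(14, 9) = 14·9 = 126, so 126 ∣ N.

(→) If 126 ∣ N, write N = 126q. Since 126 = 9·14, N = 14·(9q), so 14 ∣ N; and since 126 = 14·9, N = 9·(14q), so 9 ∣ N.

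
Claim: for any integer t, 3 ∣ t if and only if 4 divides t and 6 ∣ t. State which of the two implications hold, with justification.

[⇒] This fails: take t = 3. Certainly 3 ∣ 3, but 4 ∤ 3.

[⇐] Suppose 4 ∣ t and 6 ∣ t. Any common multiple of 4 and 6 is a multiple of their lcm; here lcm(4, 6) = 4·6/gcd(4, 6) = 24/2 = 12, so 12 ∣ t. Since 3 ∣ 12, it follows that 3 ∣ t.

Only the converse holds.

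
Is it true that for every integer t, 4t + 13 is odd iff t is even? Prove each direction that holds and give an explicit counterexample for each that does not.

(⟹) This fails: take t = 3. Then 4t + 13 = 25, which is odd, yet t = 3 is odd, not even.

(⟸) Suppose t is even. Since 4 is even, 4t is even for every t, so 4t + 13 has the same parity as 13, which is odd. Hence 4t + 13 is odd.

The forward direction fails; the converse holds.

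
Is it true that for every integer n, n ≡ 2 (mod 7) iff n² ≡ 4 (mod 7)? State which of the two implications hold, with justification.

(⟹) Suppose n ≡ 2 (mod 7). Write n = 7j + 2. Then (7j + 2)² = 49j² + 28j + 4 = 7(7j² + 4j) + 4, so n² ≡ 4 (mod 7).

(⟸) This fails: take n = 5. Then 5² = 25 ≡ 4 (mod 7), yet 5 ≡ 5 (mod 7), not 2.

Only the forward direction holds.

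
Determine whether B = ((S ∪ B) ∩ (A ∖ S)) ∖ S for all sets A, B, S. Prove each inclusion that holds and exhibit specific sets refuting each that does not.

(⊆) fails; (⊇) holds.

Forward inclusion. This inclusion fails. Take A = ∅, B = {1}, S = ∅; then 1 ∈ B but 1 ∉ ((S ∪ B) ∩ (A ∖ S)) ∖ S.

Reverse inclusion. Let x ∈ ((S ∪ B) ∩ (A ∖ S)) ∖ S. Then x ∈ A ∩ B and x ∉ S, from which x ∈ B.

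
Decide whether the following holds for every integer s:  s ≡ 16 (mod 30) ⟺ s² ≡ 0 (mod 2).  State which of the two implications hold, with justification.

(⟹) Suppose s ≡ 16 (mod 30). Then s² ≡ 16² = 256 (mod 30), and since 2 ∣ 30, also s² ≡ 0 (mod 2).

(⟸) This fails: take s = 0. Then 0² = 0 ≡ 0 (mod 2), yet 0 ≡ 0 (mod 30), not 16.

(⇒) holds; (⇐) fails.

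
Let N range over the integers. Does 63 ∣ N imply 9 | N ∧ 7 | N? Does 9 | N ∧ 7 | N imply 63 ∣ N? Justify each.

Equivalent; both directions hold.

(⟹) If 63 ∣ N, write N = 63q. Since 63 = 7·9, N = 9·(7q), so 9 ∣ N; and since 63 = 9·7, N = 7·(9q), so 7 ∣ N.

(⟸) Suppose 9 ∣ N and 7 ∣ N. Any common multiple of 9 and 7 is a multiple of their lcm; here gcd(9, 7) = 1, so lcm(9, 7) = 9·7 = 63, so 63 ∣ N.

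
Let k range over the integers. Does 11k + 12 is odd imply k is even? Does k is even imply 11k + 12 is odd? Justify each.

[⇒] This fails: k = 5 gives 11k + 12 = 67, which is odd, but 5 is odd, not even.

[⇐] This also fails: k = 2 is even, but 11k + 12 = 34 is even, not odd.

Neither implication holds.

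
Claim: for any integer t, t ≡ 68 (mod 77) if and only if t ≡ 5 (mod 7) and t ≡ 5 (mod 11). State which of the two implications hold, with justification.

(⇒) fails and (⇐) fails.

(⇒) This fails: t = 68 gives 68 ≡ 68 (mod 77) but 68 ≡ 2 (mod 11), so the conjunction on the right does not hold.

(⇐) This fails: t = 5 satisfies both congruences on the right (5 ≡ 5 mod 7 and 5 ≡ 5 mod 11) yet 5 ≡ 5 (mod 77), not 68.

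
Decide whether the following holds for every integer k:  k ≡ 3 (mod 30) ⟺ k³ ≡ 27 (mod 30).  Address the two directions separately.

(⇒) Suppose k ≡ 3 (mod 30). Write k = 30j + 3. Then (30j + 3)³ = 27000j³ + 8100j² + 810j + 27 = 30(900j³ + 270j² + 27j) + 27, so k³ ≡ 27 (mod 30).

(⇐) Conversely, suppose k³ ≡ 27 (mod 30). The only residue r in {0, …, 29} with r³ ≡ 27 (mod 30) is r = 3, so k ≡ 3 (mod 30).

The biconditional holds.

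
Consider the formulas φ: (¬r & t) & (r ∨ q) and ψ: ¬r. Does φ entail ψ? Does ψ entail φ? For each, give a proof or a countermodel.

The forward direction holds; the converse fails.

[⇒] Assume the antecedent. If t is true, the antecedent forces (t = T, r = F, q = T), and ¬r holds there. If t is false, the antecedent cannot hold. Either way ¬r holds.

[⇐] This fails. Under t = F, r = F, q = F, the left side is false but the right side is true.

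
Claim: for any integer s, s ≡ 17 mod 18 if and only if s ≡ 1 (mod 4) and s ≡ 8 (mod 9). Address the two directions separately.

Forward direction. This fails: s = 35 gives 35 ≡ 17 (mod 18) but 35 ≡ 3 (mod 4), so the conjunction on the right does not hold.

Converse. If s ≡ 1 (mod 4) and s ≡ 8 (mod 9), then by the Chinese remainder theorem s ≡ 17 (mod 36). Since 17 ≡ 17 (mod 18) and 18 ∣ 36, we get s ≡ 17 (mod 18).

Only the converse holds.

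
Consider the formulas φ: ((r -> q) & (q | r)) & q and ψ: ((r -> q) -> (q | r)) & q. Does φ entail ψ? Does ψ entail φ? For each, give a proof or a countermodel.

Converse. Assume the antecedent. If r is true, the antecedent forces (r = T, q = T), and ((r -> q) & (q | r)) & q holds there. If r is false, the antecedent forces (r = F, q = T), and ((r -> q) & (q | r)) & q holds there. Either way ((r -> q) & (q | r)) & q holds.

Forward direction. Assume the antecedent. If r is true, the antecedent forces (r = T, q = T), and ((r -> q) -> (q | r)) & q holds there. If r is false, the antecedent forces (r = F, q = T), and ((r -> q) -> (q | r)) & q holds there. Either way ((r -> q) -> (q | r)) & q holds.

Equivalent; both directions hold.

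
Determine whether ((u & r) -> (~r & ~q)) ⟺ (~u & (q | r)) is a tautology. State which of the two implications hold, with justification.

[⇒] This fails. Under r = F, u = F, q = F, the left side is true but the right side is false.

[⇐] Assume the antecedent. If r is true, the antecedent forces (r = T, u = F, q = F) or (r = T, u = F, q = T), and (u & r) -> (~r & ~q) holds there. If r is false, (u & r) -> (~r & ~q) reduces to true regardless of the other variables. Either way (u & r) -> (~r & ~q) holds.

The forward direction fails; the converse holds.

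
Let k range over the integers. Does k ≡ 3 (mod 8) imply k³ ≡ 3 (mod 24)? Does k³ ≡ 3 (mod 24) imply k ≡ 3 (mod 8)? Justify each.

Forward direction. This fails: take k = 11. Then 11 ≡ 3 (mod 8), but 11³ = 1331 ≡ 11 (mod 24), not 3.

Converse. The residues r modulo 24 with r³ ≡ 3 (mod 24) are exactly {3}, and each is ≡ 3 (mod 8).

(⇒) fails; (⇐) holds.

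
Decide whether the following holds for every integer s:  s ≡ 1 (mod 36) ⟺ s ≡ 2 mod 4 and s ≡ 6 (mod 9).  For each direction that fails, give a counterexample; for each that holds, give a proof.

Neither implication holds.

(⇒) This fails: s = 1 gives 1 ≡ 1 (mod 36) but 1 ≡ 1 (mod 4), so the conjunction on the right does not hold.

(⇐) This fails: s = 6 satisfies both congruences on the right (6 ≡ 2 mod 4 and 6 ≡ 6 mod 9) yet 6 ≡ 6 (mod 36), not 1.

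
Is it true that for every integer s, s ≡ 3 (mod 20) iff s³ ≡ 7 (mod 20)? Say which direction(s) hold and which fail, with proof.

Equivalent; both directions hold.

(⟹) Suppose s ≡ 3 (mod 20). Write s = 20j + 3. Then (20j + 3)³ = 8000j³ + 3600j² + 540j + 27 = 20(400j³ + 180j² + 27j + 1) + 7, so s³ ≡ 7 (mod 20).

(⟸) Conversely, suppose s³ ≡ 7 (mod 20). The only residue r in {0, …, 19} with r³ ≡ 7 (mod 20) is r = 3, so s ≡ 3 (mod 20).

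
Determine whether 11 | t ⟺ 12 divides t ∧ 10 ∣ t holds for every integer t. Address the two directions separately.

(⇒) This fails: take t = 11. Certainly 11 ∣ 11, but 12 ∤ 11.

(⇐) This fails: take t = 60. Both 12 ∣ 60 and 10 ∣ 60, yet 60 is not a multiple of 11 (since 60 = 5·11 + 5), so 11 ∤ 60.

Neither implication holds.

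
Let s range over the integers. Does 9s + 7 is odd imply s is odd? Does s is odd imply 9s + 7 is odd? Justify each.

(→) This fails: s = 4 gives 9s + 7 = 43, which is odd, but 4 is even, not odd.

(←) This also fails: s = 5 is odd, but 9s + 7 = 52 is even, not odd.

Both directions fail.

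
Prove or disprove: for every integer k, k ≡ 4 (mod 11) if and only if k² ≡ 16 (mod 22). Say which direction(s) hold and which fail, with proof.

Neither implication holds.

(→) This fails: take k = 15. Then 15 ≡ 4 (mod 11), but 15² = 225 ≡ 5 (mod 22), not 16.

(←) This fails: take k = 18. Then 18² = 324 ≡ 16 (mod 22), yet 18 ≡ 7 (mod 11), not 4.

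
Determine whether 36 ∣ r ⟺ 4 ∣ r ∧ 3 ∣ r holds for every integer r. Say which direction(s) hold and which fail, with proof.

(⟹) If 36 ∣ r, write r = 36q. Since 36 = 9·4, r = 4·(9q), so 4 ∣ r; and since 36 = 12·3, r = 3·(12q), so 3 ∣ r.

(⟸) This fails: take r = 12. Both 4 ∣ 12 and 3 ∣ 12, yet 12 is not a multiple of 36 (since 12 = 0·36 + 12), so 36 ∤ 12.

Not equivalent: only (⇒) holds.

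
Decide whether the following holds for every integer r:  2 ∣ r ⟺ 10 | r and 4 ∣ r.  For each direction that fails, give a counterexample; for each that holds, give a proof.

(⇒) fails; (⇐) holds.

(⟹) This fails: take r = 2. Certainly 2 ∣ 2, but 10 ∤ 2.

(⟸) Suppose 10 ∣ r and 4 ∣ r. Any common multiple of 10 and 4 is a multiple of their lcm; here lcm(10, 4) = 10·4/gcd(10, 4) = 40/2 = 20, so 20 ∣ r. Since 2 ∣ 20, it follows that 2 ∣ r.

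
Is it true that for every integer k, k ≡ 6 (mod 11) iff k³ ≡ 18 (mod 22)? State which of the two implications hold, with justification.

(⇒) fails; (⇐) holds.

(⇒) This fails: take k = 17. Then 17 ≡ 6 (mod 11), but 17³ = 4913 ≡ 7 (mod 22), not 18.

(⇐) Conversely, the residues r modulo 22 with r³ ≡ 18 (mod 22) are exactly {6}, and each is ≡ 6 (mod 11).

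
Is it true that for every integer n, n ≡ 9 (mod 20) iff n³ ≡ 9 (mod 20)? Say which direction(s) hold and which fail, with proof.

Converse. Suppose n³ ≡ 9 (mod 20). The only residue r in {0, …, 19} with r³ ≡ 9 (mod 20) is r = 9, so n ≡ 9 (mod 20).

Forward direction. Suppose n ≡ 9 (mod 20). Write n = 20j + 9. Then (20j + 9)³ = 8000j³ + 10800j² + 4860j + 729 = 20(400j³ + 540j² + 243j + 36) + 9, so n³ ≡ 9 (mod 20).

Both directions hold; the statement is true.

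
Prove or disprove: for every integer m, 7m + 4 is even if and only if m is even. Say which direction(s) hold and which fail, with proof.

The biconditional holds.

(←) Suppose m is even; write m = 2j. Then 7m + 4 = 7·(2j) + 4 = 2·7j + 4, which is even.

(→) Suppose 7m + 4 is even. Since 7 is odd, 7m and m have the same parity, so 7m + 4 ≡ m + 4 (mod 2). As 4 is even, 7m + 4 is even exactly when m is even. Thus m is even.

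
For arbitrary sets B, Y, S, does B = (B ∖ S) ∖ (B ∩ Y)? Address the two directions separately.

(⊇) Let x ∈ (B ∖ S) ∖ (B ∩ Y). Then x ∈ B and x ∉ Y, S, from which x ∈ B.

(⊆) This inclusion fails. Take B = {1}, Y = {1}, S = ∅; then 1 ∈ B but 1 ∉ (B ∖ S) ∖ (B ∩ Y).

The sets are not equal: only the reverse inclusion holds.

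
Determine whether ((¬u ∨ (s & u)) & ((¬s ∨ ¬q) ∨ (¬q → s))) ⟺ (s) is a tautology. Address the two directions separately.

(⟸) Assume the antecedent. If u is true, the antecedent forces (u = T, s = T, q = F) or (u = T, s = T, q = T), and the consequent holds there. If u is false, the consequent reduces to true regardless of the other variables. Either way the consequent holds.

(⟹) This fails. Under u = F, s = F, q = F, the left side is true but the right side is false.

Not equivalent: only (⇐) holds.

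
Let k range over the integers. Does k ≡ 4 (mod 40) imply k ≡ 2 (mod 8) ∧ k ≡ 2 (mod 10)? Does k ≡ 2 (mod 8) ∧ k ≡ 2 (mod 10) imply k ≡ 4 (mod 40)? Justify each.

(⇒) This fails: k = 4 gives 4 ≡ 4 (mod 40) but 4 ≡ 4 (mod 8), so the conjunction on the right does not hold.

(⇐) This fails: k = 2 satisfies both congruences on the right (2 ≡ 2 mod 8 and 2 ≡ 2 mod 10) yet 2 ≡ 2 (mod 40), not 4.

Neither implication holds.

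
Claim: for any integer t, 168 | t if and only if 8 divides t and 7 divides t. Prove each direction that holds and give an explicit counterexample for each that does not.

(⇒) holds; (⇐) fails.

[⇐] This fails: take t = 56. Both 8 ∣ 56 and 7 ∣ 56, yet 56 is not a multiple of 168 (since 56 = 0·168 + 56), so 168 ∤ 56.

[⇒] If 168 ∣ t, write t = 168q. Since 168 = 21·8, t = 8·(21q), so 8 ∣ t; and since 168 = 24·7, t = 7·(24q), so 7 ∣ t.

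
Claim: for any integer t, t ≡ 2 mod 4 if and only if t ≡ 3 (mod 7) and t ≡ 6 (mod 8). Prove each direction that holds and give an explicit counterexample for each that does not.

Not equivalent: only (⇐) holds.

(⟹) This fails: t = 2 gives 2 ≡ 2 (mod 4) but 2 ≡ 2 (mod 7), so the conjunction on the right does not hold.

(⟸) Conversely, if t ≡ 3 (mod 7) and t ≡ 6 (mod 8), then by the Chinese remainder theorem t ≡ 38 (mod 56). Since 38 ≡ 2 (mod 4) and 4 ∣ 56, we get t ≡ 2 (mod 4).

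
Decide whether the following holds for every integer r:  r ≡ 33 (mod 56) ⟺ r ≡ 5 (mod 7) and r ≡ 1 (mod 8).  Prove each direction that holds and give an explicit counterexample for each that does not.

[⇒] Suppose r ≡ 33 (mod 56); write r = 56j + 33. Since 7 ∣ 56, reducing mod 7 gives r ≡ 33 ≡ 5 (mod 7); since 8 ∣ 56, reducing mod 8 gives r ≡ 33 ≡ 1 (mod 8).

[⇐] Conversely, if r ≡ 5 (mod 7) and r ≡ 1 (mod 8), then by the Chinese remainder theorem r ≡ 33 (mod 56). This is exactly r ≡ 33 (mod 56).

Equivalent; both directions hold.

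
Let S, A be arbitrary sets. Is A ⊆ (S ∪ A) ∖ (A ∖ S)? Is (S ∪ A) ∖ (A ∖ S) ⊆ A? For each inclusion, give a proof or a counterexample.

Forward inclusion. This inclusion fails. Take S = ∅, A = {1}; then 1 ∈ A but 1 ∉ (S ∪ A) ∖ (A ∖ S).

Reverse inclusion. This inclusion fails. Take S = {1}, A = ∅; then 1 ∈ (S ∪ A) ∖ (A ∖ S) but 1 ∉ A.

Neither inclusion holds.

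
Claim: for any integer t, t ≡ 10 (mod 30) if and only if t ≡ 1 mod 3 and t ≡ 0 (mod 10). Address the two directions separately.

[⇒] Suppose t ≡ 10 (mod 30); write t = 30j + 10. Since 3 ∣ 30, reducing mod 3 gives t ≡ 10 ≡ 1 (mod 3); since 10 ∣ 30, reducing mod 10 gives t ≡ 10 ≡ 0 (mod 10).

[⇐] Conversely, if t ≡ 1 (mod 3) and t ≡ 0 (mod 10), then by the Chinese remainder theorem t ≡ 10 (mod 30). This is exactly t ≡ 10 (mod 30).

Both implications hold.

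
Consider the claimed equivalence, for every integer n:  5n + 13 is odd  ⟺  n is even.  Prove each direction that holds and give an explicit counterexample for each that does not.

Both directions hold.

[⇒] Suppose 5n + 13 is odd. Since 5 is odd, 5n and n have the same parity, so 5n + 13 ≡ n + 13 (mod 2). As 13 is odd, 5n + 13 is odd exactly when n is even. Thus n is even.

[⇐] Conversely, suppose n is even; write n = 2j. Then 5n + 13 = 5·(2j) + 13 = 2·5j + 13, which is odd.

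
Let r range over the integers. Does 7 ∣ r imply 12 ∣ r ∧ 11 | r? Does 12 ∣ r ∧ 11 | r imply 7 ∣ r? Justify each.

Both directions fail.

(⇒) This fails: take r = 7. Certainly 7 ∣ 7, but 12 ∤ 7.

(⇐) This fails: take r = 132. Both 12 ∣ 132 and 11 ∣ 132, yet 132 is not a multiple of 7 (since 132 = 18·7 + 6), so 7 ∤ 132.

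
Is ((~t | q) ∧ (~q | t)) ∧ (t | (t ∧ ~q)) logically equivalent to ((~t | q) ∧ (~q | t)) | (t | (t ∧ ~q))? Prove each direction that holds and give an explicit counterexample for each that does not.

The forward direction holds; the converse fails.

(→) Assume the antecedent. If q is true, the antecedent forces (q = T, t = T), and the consequent holds there. If q is false, the antecedent cannot hold. Either way the consequent holds.

(←) This fails. Under q = F, t = F, the left side is false but the right side is true.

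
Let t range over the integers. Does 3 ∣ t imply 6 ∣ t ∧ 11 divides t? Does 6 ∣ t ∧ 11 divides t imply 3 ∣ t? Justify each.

The forward direction fails; the converse holds.

(→) This fails: take t = 3. Certainly 3 ∣ 3, but 6 ∤ 3.

(←) Suppose 6 ∣ t and 11 ∣ t. Any common multiple of 6 and 11 is a multiple of their lcm; here gcd(6, 11) = 1, so lcm(6, 11) = 6·11 = 66, so 66 ∣ t. Since 3 ∣ 66, it follows that 3 ∣ t.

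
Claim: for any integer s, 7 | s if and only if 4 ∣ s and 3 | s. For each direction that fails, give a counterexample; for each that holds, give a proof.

(⇒) This fails: take s = 7. Certainly 7 ∣ 7, but 4 ∤ 7.

(⇐) This fails: take s = 12. Both 4 ∣ 12 and 3 ∣ 12, yet 12 is not a multiple of 7 (since 12 = 1·7 + 5), so 7 ∤ 12.

Neither direction holds.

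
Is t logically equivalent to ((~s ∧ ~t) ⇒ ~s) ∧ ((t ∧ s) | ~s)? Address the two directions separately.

Forward direction. Assume the antecedent. If t is true, the consequent reduces to true regardless of the other variables. If t is false, the antecedent cannot hold. Either way the consequent holds.

Converse. This fails. Under t = F, s = F, the left side is false but the right side is true.

(⇒) holds; (⇐) fails.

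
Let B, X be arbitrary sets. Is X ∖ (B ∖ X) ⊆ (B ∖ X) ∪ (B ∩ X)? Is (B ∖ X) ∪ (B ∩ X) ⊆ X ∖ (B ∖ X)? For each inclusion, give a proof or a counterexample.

(⊆) fails and (⊇) fails.

(⊆) This inclusion fails. Take B = ∅, X = {1}; then 1 ∈ X ∖ (B ∖ X) but 1 ∉ (B ∖ X) ∪ (B ∩ X).

(⊇) This inclusion fails. Take B = {1}, X = ∅; then 1 ∈ (B ∖ X) ∪ (B ∩ X) but 1 ∉ X ∖ (B ∖ X).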